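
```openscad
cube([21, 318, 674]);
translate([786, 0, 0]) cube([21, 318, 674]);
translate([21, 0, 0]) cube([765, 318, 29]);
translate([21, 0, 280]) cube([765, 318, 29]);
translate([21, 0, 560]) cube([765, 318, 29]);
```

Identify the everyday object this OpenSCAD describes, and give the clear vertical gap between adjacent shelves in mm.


A bookshelf. The clear shelf gap is 251 mm.

Two tall side panels with 3 horizontal boards between them — a bookshelf. The first two shelf undersides are at z = 0 and z = 280; with shelf thickness 29, the clear gap is 280 − 0 − 29 = 251 mm.


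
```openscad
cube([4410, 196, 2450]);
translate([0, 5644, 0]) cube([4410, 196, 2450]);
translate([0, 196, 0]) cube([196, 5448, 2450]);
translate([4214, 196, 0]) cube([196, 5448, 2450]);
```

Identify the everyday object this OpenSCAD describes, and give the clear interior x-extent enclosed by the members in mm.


A house (or room) frame. The interior width is 4018 mm.

Four 2450 mm walls enclosing a rectangle with no floor or roof — a room or house frame. Outside width is 4410 mm and wall thickness is 196 mm, so the interior width is 4410 − 2 × 196 = 4018 mm.


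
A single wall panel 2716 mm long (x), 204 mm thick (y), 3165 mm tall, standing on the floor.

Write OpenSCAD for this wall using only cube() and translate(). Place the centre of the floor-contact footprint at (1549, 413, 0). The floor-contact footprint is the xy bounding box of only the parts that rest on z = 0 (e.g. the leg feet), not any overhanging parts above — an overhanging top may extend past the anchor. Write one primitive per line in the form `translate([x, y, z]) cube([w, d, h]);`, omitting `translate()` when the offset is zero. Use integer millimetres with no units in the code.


translate([191, 311, 0]) cube([2716, 204, 3165]);


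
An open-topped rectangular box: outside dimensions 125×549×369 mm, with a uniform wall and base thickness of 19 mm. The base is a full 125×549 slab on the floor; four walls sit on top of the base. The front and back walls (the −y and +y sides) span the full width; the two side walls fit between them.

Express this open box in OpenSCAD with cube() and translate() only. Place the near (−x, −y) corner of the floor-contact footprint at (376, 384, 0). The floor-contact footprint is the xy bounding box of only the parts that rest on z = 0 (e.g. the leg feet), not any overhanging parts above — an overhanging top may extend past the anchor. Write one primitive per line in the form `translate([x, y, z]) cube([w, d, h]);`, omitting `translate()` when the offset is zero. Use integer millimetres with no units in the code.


translate([376, 384, 0]) cube([125, 549, 19]);
translate([376, 384, 19]) cube([125, 19, 350]);
translate([376, 914, 19]) cube([125, 19, 350]);
translate([376, 403, 19]) cube([19, 511, 350]);
translate([482, 403, 19]) cube([19, 511, 350]);


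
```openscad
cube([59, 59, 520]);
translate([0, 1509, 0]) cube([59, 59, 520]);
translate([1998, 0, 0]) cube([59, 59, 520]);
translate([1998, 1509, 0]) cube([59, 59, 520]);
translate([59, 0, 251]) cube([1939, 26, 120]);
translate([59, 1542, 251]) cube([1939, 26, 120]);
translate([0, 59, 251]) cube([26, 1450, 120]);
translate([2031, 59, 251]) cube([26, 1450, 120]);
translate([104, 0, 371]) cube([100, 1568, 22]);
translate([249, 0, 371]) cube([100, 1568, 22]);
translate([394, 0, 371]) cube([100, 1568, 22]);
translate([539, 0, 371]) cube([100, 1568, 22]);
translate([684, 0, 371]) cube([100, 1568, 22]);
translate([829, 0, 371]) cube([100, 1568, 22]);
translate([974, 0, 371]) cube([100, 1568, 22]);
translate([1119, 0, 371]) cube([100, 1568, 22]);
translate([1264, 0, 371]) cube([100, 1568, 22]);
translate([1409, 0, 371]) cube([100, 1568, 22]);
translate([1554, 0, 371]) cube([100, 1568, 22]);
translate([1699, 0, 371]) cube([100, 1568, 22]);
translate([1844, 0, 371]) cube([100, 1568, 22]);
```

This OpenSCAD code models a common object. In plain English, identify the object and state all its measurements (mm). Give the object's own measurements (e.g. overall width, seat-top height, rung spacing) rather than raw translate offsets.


A bed frame 2057 mm long (x) by 1568 mm wide (y). Four 59×59 mm corner posts, 520 mm tall, at the corners of the footprint. Four rails of 26 mm thickness and 120 mm height run between adjacent posts with their undersides at z = 251 mm, their outer faces flush with the outside of the frame (the two x-running rails run between the posts' inner faces; the two y-running rails run between the posts' inner faces). 13 slats, each 100 mm wide (x) and 22 mm thick, lie across the top of the two x-running rails, running the full 1568 mm width of the frame in y; along x they sit between the end posts with a 45 mm gap after the −x posts and between neighbouring slats, leaving 54 mm before the +x posts.


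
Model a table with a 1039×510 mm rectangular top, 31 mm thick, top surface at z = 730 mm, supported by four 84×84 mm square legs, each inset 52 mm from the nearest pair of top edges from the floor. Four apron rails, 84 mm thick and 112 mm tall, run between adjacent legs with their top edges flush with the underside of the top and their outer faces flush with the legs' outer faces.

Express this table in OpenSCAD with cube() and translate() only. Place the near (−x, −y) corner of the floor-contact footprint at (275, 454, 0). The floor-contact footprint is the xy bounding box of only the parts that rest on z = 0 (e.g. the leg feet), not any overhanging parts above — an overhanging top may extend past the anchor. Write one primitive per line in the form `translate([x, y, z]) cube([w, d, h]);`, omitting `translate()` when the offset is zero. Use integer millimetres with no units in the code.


translate([223, 402, 699]) cube([1039, 510, 31]);
translate([275, 454, 0]) cube([84, 84, 699]);
translate([1126, 454, 0]) cube([84, 84, 699]);
translate([275, 776, 0]) cube([84, 84, 699]);
translate([1126, 776, 0]) cube([84, 84, 699]);
translate([359, 454, 587]) cube([767, 84, 112]);
translate([359, 776, 587]) cube([767, 84, 112]);
translate([275, 538, 587]) cube([84, 238, 112]);
translate([1126, 538, 587]) cube([84, 238, 112]);


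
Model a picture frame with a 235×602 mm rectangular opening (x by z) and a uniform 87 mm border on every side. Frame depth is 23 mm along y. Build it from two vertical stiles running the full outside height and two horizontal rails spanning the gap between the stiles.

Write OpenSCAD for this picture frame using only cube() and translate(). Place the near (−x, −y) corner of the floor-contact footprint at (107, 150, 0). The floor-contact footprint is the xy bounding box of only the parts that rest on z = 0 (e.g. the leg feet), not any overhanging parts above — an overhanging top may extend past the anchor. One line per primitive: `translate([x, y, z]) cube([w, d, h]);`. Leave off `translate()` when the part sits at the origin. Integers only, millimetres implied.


translate([107, 150, 0]) cube([87, 23, 776]);
translate([429, 150, 0]) cube([87, 23, 776]);
translate([194, 150, 0]) cube([235, 23, 87]);
translate([194, 150, 689]) cube([235, 23, 87]);


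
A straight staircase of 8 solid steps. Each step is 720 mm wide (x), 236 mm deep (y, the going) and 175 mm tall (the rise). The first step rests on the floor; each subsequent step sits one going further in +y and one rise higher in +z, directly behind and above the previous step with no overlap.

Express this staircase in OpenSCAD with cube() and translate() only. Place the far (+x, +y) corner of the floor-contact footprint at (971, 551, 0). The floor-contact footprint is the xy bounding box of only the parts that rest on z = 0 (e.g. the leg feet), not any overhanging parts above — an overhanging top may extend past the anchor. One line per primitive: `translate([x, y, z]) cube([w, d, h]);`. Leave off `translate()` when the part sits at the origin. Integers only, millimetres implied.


translate([251, 315, 0]) cube([720, 236, 175]);
translate([251, 551, 175]) cube([720, 236, 175]);
translate([251, 787, 350]) cube([720, 236, 175]);
translate([251, 1023, 525]) cube([720, 236, 175]);
translate([251, 1259, 700]) cube([720, 236, 175]);
translate([251, 1495, 875]) cube([720, 236, 175]);
translate([251, 1731, 1050]) cube([720, 236, 175]);
translate([251, 1967, 1225]) cube([720, 236, 175]);


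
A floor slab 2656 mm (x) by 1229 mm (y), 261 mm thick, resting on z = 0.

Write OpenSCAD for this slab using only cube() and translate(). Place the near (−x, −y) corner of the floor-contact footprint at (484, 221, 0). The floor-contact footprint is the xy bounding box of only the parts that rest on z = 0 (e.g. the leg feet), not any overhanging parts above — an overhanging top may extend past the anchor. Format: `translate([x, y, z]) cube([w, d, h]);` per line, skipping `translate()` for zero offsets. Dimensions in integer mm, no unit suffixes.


translate([484, 221, 0]) cube([2656, 1229, 261]);


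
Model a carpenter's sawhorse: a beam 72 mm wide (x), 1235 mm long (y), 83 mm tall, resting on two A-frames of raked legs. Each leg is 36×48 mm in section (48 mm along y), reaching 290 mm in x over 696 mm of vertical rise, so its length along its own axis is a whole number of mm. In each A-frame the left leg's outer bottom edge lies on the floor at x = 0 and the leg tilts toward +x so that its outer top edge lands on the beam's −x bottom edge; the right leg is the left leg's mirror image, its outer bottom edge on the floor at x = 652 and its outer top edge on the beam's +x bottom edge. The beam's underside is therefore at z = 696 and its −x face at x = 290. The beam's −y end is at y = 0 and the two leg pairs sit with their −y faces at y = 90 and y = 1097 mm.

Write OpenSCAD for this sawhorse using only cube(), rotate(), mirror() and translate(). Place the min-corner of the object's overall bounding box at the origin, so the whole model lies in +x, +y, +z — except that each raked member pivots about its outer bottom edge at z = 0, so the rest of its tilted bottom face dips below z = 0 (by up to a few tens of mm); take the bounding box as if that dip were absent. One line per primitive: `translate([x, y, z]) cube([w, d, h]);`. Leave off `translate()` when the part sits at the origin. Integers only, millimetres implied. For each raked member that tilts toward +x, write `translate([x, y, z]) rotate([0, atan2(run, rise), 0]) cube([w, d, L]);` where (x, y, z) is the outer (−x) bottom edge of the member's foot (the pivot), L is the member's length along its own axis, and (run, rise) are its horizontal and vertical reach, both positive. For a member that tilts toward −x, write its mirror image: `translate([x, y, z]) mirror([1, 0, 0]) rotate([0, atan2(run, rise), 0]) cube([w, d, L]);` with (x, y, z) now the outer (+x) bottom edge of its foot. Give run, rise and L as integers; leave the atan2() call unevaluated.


translate([290, 0, 696]) cube([72, 1235, 83]);
translate([0, 90, 0]) rotate([0, atan2(290, 696), 0]) cube([36, 48, 754]);
translate([652, 90, 0]) mirror([1, 0, 0]) rotate([0, atan2(290, 696), 0]) cube([36, 48, 754]);
translate([0, 1097, 0]) rotate([0, atan2(290, 696), 0]) cube([36, 48, 754]);
translate([652, 1097, 0]) mirror([1, 0, 0]) rotate([0, atan2(290, 696), 0]) cube([36, 48, 754]);


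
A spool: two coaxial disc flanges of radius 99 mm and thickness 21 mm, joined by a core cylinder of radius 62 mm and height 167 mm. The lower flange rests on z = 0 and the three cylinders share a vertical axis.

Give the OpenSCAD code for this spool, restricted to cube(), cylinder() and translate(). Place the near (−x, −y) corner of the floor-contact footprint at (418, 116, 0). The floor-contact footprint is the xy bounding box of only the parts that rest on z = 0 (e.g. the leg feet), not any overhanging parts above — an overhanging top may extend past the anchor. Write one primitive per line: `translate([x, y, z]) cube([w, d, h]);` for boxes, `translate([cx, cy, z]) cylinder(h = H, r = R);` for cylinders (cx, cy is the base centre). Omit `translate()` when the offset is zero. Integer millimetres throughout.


translate([517, 215, 0]) cylinder(h = 21, r = 99);
translate([517, 215, 21]) cylinder(h = 167, r = 62);
translate([517, 215, 188]) cylinder(h = 21, r = 99);


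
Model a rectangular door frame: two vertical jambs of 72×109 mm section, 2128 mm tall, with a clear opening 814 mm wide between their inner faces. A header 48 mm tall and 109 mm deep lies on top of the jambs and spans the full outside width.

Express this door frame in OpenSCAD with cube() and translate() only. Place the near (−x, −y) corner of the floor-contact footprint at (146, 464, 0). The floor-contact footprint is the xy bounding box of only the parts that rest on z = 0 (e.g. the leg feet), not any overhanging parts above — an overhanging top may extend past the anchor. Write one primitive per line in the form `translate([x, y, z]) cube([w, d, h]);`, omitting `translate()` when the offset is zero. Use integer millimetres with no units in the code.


translate([146, 464, 0]) cube([72, 109, 2128]);
translate([1032, 464, 0]) cube([72, 109, 2128]);
translate([146, 464, 2128]) cube([958, 109, 48]);


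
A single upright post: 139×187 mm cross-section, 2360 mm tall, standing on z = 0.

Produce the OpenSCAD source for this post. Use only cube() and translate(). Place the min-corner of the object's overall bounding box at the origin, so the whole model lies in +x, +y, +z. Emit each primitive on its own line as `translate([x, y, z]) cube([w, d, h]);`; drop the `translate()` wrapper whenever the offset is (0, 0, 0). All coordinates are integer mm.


cube([139, 187, 2360]);


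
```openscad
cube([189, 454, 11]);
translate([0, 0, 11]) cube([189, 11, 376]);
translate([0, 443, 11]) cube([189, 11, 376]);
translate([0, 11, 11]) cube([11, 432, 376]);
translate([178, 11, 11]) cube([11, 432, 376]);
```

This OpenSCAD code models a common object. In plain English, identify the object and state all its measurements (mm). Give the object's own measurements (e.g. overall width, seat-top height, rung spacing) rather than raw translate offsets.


An open-topped rectangular box: outside dimensions 189×454×387 mm, with a uniform wall and base thickness of 11 mm. The base is a full 189×454 slab on the floor; four walls sit on top of the base. The front and back walls (the −y and +y sides) span the full width; the two side walls fit between them.


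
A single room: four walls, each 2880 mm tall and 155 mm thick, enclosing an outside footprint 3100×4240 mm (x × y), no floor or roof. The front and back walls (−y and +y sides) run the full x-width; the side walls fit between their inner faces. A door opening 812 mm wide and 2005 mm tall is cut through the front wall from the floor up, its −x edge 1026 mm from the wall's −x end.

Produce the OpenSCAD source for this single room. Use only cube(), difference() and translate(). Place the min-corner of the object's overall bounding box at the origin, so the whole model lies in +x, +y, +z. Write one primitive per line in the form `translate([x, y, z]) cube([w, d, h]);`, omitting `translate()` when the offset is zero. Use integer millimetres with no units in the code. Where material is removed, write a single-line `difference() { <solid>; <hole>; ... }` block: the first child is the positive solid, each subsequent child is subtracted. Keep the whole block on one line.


difference() { cube([3100, 155, 2880]); translate([1026, 0, 0]) cube([812, 155, 2005]); }
translate([0, 4085, 0]) cube([3100, 155, 2880]);
translate([0, 155, 0]) cube([155, 3930, 2880]);
translate([2945, 155, 0]) cube([155, 3930, 2880]);


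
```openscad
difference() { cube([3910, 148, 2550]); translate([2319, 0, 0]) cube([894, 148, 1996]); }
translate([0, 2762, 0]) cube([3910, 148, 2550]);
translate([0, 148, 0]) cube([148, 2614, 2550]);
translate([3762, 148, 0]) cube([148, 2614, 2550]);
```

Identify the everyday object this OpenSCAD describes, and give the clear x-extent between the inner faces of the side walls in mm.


A single room. The interior width is 3614 mm.

Four walls enclosing a rectangle with a door in the front wall — a room. Outside width 3910 minus two 148 mm walls gives 3614 mm.


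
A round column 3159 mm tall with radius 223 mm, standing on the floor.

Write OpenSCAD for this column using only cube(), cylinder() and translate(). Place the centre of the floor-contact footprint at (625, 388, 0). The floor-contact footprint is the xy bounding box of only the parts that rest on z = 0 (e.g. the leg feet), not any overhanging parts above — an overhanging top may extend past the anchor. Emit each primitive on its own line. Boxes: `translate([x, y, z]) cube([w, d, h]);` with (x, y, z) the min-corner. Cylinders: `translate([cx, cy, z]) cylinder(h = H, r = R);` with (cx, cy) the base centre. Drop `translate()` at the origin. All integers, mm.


translate([625, 388, 0]) cylinder(h = 3159, r = 223);


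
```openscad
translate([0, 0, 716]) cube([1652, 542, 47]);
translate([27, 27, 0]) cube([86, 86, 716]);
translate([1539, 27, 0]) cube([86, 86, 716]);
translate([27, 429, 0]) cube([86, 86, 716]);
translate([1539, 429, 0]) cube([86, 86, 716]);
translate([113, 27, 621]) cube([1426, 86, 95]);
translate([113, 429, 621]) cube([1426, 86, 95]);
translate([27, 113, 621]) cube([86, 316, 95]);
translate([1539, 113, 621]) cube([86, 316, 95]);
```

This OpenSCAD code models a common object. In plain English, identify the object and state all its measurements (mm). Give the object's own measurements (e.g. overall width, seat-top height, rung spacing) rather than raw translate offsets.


A rectangular dining table. The top is 1652×542×47 mm with its upper surface at z = 763 mm. It stands on four 86×86 mm square legs, each inset 27 mm from the nearest pair of top edges, running from the floor to the underside of the top. Four apron rails, 86 mm thick and 95 mm tall, run between adjacent legs with their top edges flush with the underside of the top and their outer faces flush with the legs' outer faces.


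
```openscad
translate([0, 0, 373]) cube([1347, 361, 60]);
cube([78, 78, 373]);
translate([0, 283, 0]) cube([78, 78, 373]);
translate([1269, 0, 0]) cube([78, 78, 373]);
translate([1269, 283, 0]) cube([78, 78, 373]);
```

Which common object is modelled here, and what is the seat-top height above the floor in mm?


A bench. The seat-top height is 433 mm.

A long slab on four corner posts — a bench. The slab sits at z = 373 with thickness 60, so the top is 373 + 60 = 433 mm.


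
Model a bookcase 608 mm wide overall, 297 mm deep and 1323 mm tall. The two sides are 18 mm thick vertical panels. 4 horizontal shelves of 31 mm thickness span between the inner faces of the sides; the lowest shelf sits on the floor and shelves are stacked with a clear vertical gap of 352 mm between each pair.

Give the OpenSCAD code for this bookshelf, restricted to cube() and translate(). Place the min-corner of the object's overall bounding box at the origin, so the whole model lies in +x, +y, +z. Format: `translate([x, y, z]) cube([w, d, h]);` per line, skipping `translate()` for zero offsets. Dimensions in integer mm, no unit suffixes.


cube([18, 297, 1323]);
translate([590, 0, 0]) cube([18, 297, 1323]);
translate([18, 0, 0]) cube([572, 297, 31]);
translate([18, 0, 383]) cube([572, 297, 31]);
translate([18, 0, 766]) cube([572, 297, 31]);
translate([18, 0, 1149]) cube([572, 297, 31]);


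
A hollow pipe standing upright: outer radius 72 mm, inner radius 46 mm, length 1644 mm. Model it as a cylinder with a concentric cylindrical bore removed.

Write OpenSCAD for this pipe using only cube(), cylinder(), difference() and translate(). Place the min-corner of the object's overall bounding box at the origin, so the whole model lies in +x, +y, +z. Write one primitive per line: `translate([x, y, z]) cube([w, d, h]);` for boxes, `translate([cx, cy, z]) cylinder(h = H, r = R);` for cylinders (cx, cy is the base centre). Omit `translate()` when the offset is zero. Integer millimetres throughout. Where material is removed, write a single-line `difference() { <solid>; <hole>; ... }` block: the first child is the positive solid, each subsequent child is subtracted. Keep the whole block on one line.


difference() { translate([72, 72, 0]) cylinder(h = 1644, r = 72); translate([72, 72, 0]) cylinder(h = 1644, r = 46); }


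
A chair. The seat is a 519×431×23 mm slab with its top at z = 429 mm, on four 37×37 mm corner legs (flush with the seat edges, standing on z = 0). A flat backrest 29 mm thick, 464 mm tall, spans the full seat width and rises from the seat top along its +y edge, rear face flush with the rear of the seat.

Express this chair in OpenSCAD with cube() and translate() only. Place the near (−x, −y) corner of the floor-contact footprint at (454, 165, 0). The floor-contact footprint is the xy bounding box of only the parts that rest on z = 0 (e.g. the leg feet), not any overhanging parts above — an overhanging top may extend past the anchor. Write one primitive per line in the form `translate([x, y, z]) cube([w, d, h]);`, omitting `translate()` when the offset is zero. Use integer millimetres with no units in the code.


translate([454, 165, 406]) cube([519, 431, 23]);
translate([454, 165, 0]) cube([37, 37, 406]);
translate([936, 165, 0]) cube([37, 37, 406]);
translate([454, 559, 0]) cube([37, 37, 406]);
translate([936, 559, 0]) cube([37, 37, 406]);
translate([454, 567, 429]) cube([519, 29, 464]);


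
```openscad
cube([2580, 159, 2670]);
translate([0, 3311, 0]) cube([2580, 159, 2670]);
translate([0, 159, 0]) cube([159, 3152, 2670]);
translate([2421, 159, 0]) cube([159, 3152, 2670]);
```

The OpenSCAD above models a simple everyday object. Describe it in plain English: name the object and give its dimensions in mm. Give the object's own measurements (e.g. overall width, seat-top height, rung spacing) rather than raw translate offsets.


The wall frame of a small rectangular building: four walls, each 2670 mm tall and 159 mm thick, enclosing a footprint 2580 mm (x) by 3470 mm (y) outside-to-outside, with no floor or roof. The front and back walls (the −y and +y sides) span the full width; the two side walls fit between them.


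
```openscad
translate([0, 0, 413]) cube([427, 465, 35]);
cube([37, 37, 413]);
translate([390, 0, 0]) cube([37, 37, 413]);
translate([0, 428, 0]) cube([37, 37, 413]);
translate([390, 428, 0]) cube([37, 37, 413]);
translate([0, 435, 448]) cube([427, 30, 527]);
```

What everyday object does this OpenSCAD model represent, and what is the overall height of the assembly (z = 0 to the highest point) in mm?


A chair. The overall height is 975 mm.

A slab on four corner posts with a tall panel at the back — a chair. The seat slab sits at z = 413 with thickness 35, and the 527 mm backrest starts at the seat top, so the overall height is 413 + 35 + 527 = 975 mm.


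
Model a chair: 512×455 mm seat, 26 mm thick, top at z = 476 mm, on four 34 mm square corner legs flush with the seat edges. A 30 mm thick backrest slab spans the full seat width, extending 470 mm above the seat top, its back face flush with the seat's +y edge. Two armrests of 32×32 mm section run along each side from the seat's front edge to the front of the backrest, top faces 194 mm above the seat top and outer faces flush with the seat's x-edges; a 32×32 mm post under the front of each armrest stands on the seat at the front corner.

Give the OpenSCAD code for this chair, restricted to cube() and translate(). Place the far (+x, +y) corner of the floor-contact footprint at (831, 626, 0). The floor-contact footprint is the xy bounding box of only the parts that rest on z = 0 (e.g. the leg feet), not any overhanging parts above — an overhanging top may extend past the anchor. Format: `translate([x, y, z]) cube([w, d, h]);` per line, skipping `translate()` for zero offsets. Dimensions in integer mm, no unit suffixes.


translate([319, 171, 450]) cube([512, 455, 26]);
translate([319, 171, 0]) cube([34, 34, 450]);
translate([797, 171, 0]) cube([34, 34, 450]);
translate([319, 592, 0]) cube([34, 34, 450]);
translate([797, 592, 0]) cube([34, 34, 450]);
translate([319, 596, 476]) cube([512, 30, 470]);
translate([319, 171, 638]) cube([32, 425, 32]);
translate([799, 171, 638]) cube([32, 425, 32]);
translate([319, 171, 476]) cube([32, 32, 162]);
translate([799, 171, 476]) cube([32, 32, 162]);


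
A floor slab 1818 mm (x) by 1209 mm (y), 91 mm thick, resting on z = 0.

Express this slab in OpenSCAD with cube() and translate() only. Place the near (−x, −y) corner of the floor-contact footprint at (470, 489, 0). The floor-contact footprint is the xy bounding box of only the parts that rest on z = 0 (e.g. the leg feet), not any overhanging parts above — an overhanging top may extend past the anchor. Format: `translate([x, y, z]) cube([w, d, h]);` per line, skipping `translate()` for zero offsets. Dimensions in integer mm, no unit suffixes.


translate([470, 489, 0]) cube([1818, 1209, 91]);


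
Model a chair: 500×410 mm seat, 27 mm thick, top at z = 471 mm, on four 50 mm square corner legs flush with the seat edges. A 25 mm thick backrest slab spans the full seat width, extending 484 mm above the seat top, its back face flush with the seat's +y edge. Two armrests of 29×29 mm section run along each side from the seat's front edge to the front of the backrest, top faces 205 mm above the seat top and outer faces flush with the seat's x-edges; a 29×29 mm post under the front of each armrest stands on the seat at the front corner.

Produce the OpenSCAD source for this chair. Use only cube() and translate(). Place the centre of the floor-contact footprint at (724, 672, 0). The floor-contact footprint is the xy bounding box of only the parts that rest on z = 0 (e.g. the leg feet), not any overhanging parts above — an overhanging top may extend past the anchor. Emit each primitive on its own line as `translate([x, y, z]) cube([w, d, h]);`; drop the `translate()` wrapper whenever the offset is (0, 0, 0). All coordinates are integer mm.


translate([474, 467, 444]) cube([500, 410, 27]);
translate([474, 467, 0]) cube([50, 50, 444]);
translate([924, 467, 0]) cube([50, 50, 444]);
translate([474, 827, 0]) cube([50, 50, 444]);
translate([924, 827, 0]) cube([50, 50, 444]);
translate([474, 852, 471]) cube([500, 25, 484]);
translate([474, 467, 647]) cube([29, 385, 29]);
translate([945, 467, 647]) cube([29, 385, 29]);
translate([474, 467, 471]) cube([29, 29, 176]);
translate([945, 467, 471]) cube([29, 29, 176]);


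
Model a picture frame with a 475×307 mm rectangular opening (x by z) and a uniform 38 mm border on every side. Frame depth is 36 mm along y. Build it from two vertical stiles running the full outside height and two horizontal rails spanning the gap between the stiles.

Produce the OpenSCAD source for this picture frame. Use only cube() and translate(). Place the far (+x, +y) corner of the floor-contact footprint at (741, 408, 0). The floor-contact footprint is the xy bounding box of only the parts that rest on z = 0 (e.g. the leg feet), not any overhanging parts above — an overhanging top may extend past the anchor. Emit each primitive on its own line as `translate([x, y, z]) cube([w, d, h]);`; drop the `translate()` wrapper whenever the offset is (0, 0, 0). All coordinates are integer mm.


translate([190, 372, 0]) cube([38, 36, 383]);
translate([703, 372, 0]) cube([38, 36, 383]);
translate([228, 372, 0]) cube([475, 36, 38]);
translate([228, 372, 345]) cube([475, 36, 38]);


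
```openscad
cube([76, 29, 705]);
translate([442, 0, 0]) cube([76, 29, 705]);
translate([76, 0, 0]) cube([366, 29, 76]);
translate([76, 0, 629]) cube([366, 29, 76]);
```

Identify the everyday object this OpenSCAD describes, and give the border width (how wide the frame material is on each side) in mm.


A picture frame. The border width is 76 mm.

Four thin pieces enclosing a rectangular opening — a picture frame. The two full-height stiles are 705 mm tall; the top rail sits at z = 629 and is 76 mm tall, so the border above the opening is 705 − 629 = 76 mm, matching the stile x-width.


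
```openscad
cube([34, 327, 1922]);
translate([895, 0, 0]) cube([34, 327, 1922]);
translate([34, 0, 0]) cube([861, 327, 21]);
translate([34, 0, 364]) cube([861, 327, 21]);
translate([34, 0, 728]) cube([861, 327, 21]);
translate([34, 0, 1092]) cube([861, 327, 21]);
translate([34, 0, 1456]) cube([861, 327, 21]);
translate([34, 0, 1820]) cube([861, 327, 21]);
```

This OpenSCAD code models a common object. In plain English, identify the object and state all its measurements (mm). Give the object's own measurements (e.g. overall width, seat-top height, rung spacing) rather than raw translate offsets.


An open bookshelf. Two side panels, each 34 mm thick, 327 mm deep and 1922 mm tall, stand 929 mm apart (outside-to-outside). Between them sit 6 shelves, each 21 mm thick and 327 mm deep, spanning the full gap between the sides. The bottom shelf rests on the floor (its underside at z = 0) and the clear gap between one shelf's top and the next shelf's underside is 343 mm.


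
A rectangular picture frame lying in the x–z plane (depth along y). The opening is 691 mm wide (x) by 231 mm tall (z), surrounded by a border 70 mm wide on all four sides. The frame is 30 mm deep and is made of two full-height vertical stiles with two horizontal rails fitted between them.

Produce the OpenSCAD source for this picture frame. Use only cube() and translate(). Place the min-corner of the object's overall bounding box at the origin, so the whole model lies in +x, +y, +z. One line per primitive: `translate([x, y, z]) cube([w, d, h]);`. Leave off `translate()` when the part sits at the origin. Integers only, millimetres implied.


cube([70, 30, 371]);
translate([761, 0, 0]) cube([70, 30, 371]);
translate([70, 0, 0]) cube([691, 30, 70]);
translate([70, 0, 301]) cube([691, 30, 70]);


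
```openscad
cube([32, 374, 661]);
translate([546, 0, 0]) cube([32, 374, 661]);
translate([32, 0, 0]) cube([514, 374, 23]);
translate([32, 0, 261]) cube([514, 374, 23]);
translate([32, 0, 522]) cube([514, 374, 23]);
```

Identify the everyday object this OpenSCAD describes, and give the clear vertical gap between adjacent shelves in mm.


A bookshelf. The clear shelf gap is 238 mm.

Two tall side panels with 3 horizontal boards between them — a bookshelf. The first two shelf undersides are at z = 0 and z = 261; with shelf thickness 23, the clear gap is 261 − 0 − 23 = 238 mm.


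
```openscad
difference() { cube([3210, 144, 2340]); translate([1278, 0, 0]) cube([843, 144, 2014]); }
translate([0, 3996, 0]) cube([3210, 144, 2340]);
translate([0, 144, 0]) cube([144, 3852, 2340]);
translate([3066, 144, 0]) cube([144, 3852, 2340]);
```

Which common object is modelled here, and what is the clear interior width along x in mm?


A single room. The interior width is 2922 mm.

Four walls enclosing a rectangle with a door in the front wall — a room. Outside width 3210 minus two 144 mm walls gives 2922 mm.


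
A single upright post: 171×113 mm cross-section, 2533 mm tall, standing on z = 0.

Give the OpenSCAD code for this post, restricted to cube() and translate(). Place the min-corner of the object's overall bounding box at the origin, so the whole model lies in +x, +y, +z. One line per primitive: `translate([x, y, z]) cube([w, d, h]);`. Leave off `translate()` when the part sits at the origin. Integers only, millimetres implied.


cube([171, 113, 2533]);


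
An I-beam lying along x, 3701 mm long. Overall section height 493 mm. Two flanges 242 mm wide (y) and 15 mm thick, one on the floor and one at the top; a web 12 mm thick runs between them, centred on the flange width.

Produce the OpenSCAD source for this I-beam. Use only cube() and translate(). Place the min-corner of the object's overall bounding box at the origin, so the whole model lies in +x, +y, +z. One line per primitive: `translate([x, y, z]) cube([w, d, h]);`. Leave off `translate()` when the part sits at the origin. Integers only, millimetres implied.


cube([3701, 242, 15]);
translate([0, 115, 15]) cube([3701, 12, 463]);
translate([0, 0, 478]) cube([3701, 242, 15]);


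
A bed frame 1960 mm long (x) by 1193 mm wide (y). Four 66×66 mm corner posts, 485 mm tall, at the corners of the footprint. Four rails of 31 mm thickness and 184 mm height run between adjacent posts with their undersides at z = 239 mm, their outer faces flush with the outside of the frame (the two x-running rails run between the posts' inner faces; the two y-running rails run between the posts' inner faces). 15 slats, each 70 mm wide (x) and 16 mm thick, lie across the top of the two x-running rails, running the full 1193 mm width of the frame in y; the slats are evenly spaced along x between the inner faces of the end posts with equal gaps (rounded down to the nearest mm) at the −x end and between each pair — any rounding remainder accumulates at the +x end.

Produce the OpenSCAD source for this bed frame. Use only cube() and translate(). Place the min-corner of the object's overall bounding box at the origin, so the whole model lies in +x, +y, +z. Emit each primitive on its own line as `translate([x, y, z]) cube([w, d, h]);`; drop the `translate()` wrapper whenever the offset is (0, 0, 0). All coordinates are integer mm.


cube([66, 66, 485]);
translate([0, 1127, 0]) cube([66, 66, 485]);
translate([1894, 0, 0]) cube([66, 66, 485]);
translate([1894, 1127, 0]) cube([66, 66, 485]);
translate([66, 0, 239]) cube([1828, 31, 184]);
translate([66, 1162, 239]) cube([1828, 31, 184]);
translate([0, 66, 239]) cube([31, 1061, 184]);
translate([1929, 66, 239]) cube([31, 1061, 184]);
translate([114, 0, 423]) cube([70, 1193, 16]);
translate([232, 0, 423]) cube([70, 1193, 16]);
translate([350, 0, 423]) cube([70, 1193, 16]);
translate([468, 0, 423]) cube([70, 1193, 16]);
translate([586, 0, 423]) cube([70, 1193, 16]);
translate([704, 0, 423]) cube([70, 1193, 16]);
translate([822, 0, 423]) cube([70, 1193, 16]);
translate([940, 0, 423]) cube([70, 1193, 16]);
translate([1058, 0, 423]) cube([70, 1193, 16]);
translate([1176, 0, 423]) cube([70, 1193, 16]);
translate([1294, 0, 423]) cube([70, 1193, 16]);
translate([1412, 0, 423]) cube([70, 1193, 16]);
translate([1530, 0, 423]) cube([70, 1193, 16]);
translate([1648, 0, 423]) cube([70, 1193, 16]);
translate([1766, 0, 423]) cube([70, 1193, 16]);


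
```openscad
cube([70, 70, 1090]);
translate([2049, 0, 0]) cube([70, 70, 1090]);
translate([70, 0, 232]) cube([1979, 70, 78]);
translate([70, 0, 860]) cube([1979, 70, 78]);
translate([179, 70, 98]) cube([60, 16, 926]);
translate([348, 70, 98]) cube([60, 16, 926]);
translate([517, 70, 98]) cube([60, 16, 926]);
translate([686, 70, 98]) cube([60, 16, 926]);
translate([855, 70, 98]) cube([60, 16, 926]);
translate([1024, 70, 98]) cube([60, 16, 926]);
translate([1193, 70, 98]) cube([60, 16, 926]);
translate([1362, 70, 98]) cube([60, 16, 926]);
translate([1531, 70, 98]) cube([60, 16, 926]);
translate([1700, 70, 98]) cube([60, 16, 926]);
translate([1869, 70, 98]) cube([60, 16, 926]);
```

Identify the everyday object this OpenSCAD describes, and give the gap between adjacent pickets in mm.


A fence section. The picket gap is 109 mm.

Two posts, two rails, 11 pickets — a fence section. Span 1979 mm holds 11 pickets of 60 mm with 12 equal gaps: ⌊(1979 − 11·60) / 12⌋ = 109 mm.


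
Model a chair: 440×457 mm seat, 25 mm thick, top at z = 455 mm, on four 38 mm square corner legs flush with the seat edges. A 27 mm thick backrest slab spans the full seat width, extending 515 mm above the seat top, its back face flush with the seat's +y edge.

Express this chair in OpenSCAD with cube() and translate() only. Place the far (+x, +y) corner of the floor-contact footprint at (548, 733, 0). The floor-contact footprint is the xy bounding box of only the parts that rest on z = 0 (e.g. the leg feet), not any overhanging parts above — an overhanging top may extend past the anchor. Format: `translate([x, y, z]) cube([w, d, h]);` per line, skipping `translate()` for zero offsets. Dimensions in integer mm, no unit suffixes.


// leg_h = 455 - 25 = 430
translate([108, 276, 430]) cube([440, 457, 25]);
translate([108, 276, 0]) cube([38, 38, 430]);
translate([510, 276, 0]) cube([38, 38, 430]);
translate([108, 695, 0]) cube([38, 38, 430]);
translate([510, 695, 0]) cube([38, 38, 430]);
translate([108, 706, 455]) cube([440, 27, 515]);


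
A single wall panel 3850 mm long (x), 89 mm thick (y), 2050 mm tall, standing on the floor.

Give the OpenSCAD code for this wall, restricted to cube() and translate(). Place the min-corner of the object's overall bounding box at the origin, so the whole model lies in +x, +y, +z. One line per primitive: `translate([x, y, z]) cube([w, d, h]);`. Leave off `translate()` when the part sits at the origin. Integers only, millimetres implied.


cube([3850, 89, 2050]);


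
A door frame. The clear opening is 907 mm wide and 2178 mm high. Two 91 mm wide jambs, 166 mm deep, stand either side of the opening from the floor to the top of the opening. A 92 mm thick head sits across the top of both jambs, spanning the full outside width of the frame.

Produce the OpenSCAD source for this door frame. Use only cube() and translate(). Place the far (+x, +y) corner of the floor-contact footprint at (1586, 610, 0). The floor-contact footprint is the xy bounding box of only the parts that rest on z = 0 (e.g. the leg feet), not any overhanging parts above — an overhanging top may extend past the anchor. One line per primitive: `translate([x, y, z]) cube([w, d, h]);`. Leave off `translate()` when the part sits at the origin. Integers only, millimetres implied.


translate([497, 444, 0]) cube([91, 166, 2178]);
translate([1495, 444, 0]) cube([91, 166, 2178]);
translate([497, 444, 2178]) cube([1089, 166, 92]);


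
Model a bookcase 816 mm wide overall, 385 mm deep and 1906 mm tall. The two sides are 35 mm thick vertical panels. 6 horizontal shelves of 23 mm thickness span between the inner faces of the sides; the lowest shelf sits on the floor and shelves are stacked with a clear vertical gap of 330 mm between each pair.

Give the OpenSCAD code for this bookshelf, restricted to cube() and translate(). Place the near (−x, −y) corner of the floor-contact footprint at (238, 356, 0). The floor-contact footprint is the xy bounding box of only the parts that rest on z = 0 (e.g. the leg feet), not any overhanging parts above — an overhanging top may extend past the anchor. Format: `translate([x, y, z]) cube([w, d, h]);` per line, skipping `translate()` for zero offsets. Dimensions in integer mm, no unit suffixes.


translate([238, 356, 0]) cube([35, 385, 1906]);
translate([1019, 356, 0]) cube([35, 385, 1906]);
translate([273, 356, 0]) cube([746, 385, 23]);
translate([273, 356, 353]) cube([746, 385, 23]);
translate([273, 356, 706]) cube([746, 385, 23]);
translate([273, 356, 1059]) cube([746, 385, 23]);
translate([273, 356, 1412]) cube([746, 385, 23]);
translate([273, 356, 1765]) cube([746, 385, 23]);


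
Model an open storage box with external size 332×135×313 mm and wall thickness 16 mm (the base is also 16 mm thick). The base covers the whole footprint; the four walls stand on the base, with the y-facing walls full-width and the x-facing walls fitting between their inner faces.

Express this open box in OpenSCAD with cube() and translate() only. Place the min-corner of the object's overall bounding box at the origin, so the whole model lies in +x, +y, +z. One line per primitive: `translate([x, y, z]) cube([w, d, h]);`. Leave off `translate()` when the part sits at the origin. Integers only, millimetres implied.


cube([332, 135, 16]);
translate([0, 0, 16]) cube([332, 16, 297]);
translate([0, 119, 16]) cube([332, 16, 297]);
translate([0, 16, 16]) cube([16, 103, 297]);
translate([316, 16, 16]) cube([16, 103, 297]);


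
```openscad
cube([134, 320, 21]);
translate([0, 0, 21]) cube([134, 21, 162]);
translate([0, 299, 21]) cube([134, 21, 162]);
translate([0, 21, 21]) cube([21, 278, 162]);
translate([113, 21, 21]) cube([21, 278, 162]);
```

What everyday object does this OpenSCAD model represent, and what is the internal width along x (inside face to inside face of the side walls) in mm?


An open box. The internal width is 92 mm.

A 134×320 base slab with four walls standing on it — an open box. The base is 134 mm wide and the walls are 21 mm thick, so the internal width is 134 − 2 × 21 = 92 mm.
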